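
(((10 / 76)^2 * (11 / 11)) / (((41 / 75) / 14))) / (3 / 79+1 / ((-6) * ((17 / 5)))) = -52880625 / 1317289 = -40.14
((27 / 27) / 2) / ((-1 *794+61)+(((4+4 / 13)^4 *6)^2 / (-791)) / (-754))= -34750944445321 / 50447481240174218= -0.00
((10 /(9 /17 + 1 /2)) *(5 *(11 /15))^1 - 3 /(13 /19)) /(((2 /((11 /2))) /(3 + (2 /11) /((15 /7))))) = 4340243 /16380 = 264.97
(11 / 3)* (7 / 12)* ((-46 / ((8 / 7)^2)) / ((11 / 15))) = -39445 / 384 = -102.72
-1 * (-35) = 35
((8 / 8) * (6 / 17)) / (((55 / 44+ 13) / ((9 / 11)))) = 72 / 3553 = 0.02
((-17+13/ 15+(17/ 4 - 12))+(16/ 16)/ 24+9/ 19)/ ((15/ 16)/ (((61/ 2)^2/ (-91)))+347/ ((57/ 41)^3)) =-644118015591/ 3557068084630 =-0.18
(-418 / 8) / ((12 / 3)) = -209 / 16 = -13.06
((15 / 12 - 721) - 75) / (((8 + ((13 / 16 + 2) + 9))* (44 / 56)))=-16184 / 317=-51.05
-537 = -537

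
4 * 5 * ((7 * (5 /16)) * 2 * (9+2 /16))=12775 /16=798.44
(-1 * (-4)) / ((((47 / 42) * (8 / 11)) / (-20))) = -98.30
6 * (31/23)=186/23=8.09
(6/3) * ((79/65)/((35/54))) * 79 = 674028/2275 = 296.28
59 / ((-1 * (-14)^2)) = -59 / 196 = -0.30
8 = 8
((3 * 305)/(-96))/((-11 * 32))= 305/11264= 0.03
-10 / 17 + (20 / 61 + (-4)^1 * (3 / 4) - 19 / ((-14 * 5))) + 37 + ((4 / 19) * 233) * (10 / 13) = 1286347961 / 17929730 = 71.74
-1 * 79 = -79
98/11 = 8.91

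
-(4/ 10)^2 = -4/ 25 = -0.16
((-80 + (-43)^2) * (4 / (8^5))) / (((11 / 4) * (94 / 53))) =93757 / 2117632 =0.04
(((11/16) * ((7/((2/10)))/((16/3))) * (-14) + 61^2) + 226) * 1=497131/128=3883.84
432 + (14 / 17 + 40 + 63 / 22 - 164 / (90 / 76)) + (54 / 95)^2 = 337.52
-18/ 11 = -1.64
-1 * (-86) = 86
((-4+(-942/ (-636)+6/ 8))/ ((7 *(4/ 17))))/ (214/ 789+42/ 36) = -5029875/ 6734392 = -0.75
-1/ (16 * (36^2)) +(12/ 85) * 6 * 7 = 10450859/ 1762560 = 5.93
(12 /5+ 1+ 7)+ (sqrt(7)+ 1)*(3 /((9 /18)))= 6*sqrt(7)+ 82 /5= 32.27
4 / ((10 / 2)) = 4 / 5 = 0.80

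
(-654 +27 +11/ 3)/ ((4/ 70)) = -32725/ 3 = -10908.33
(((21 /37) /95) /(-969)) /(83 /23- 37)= 161 /871944960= 0.00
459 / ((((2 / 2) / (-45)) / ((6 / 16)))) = -61965 / 8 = -7745.62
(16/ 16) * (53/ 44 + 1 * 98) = 4365/ 44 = 99.20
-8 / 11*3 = -24 / 11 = -2.18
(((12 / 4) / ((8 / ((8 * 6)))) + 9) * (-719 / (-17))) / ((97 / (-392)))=-7609896 / 1649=-4614.86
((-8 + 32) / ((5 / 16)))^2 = 147456 / 25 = 5898.24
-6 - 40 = -46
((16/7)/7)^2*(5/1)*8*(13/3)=18.48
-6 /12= -1 /2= -0.50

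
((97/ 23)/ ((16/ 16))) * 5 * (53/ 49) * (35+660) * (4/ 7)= 71459900/ 7889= 9058.17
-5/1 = -5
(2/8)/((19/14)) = 7/38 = 0.18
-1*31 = -31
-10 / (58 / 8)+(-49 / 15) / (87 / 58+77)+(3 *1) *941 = 192699743 / 68295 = 2821.58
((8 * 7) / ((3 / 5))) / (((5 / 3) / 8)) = 448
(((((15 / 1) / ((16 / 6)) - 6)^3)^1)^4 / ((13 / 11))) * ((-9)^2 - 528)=-0.00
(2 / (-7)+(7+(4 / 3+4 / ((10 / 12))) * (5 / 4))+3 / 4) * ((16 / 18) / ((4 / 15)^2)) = 31775 / 168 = 189.14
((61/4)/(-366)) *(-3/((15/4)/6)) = 1/5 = 0.20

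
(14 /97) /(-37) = -14 /3589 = -0.00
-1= -1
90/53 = 1.70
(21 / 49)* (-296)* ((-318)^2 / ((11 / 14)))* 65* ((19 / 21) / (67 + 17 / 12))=-887205346560 / 63217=-14034284.24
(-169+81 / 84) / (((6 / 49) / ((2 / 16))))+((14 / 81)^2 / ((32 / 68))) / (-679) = -6986801773 / 40730688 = -171.54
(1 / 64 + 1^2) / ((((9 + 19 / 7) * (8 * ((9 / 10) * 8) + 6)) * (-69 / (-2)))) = 0.00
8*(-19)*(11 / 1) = -1672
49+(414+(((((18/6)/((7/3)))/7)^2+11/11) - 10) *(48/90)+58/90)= 49577792/108045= 458.86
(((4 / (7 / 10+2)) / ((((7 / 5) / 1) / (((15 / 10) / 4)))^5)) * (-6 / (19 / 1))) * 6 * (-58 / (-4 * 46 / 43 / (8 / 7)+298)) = 1578234375 / 2068746469888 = 0.00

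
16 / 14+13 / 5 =131 / 35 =3.74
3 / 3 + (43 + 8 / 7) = 316 / 7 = 45.14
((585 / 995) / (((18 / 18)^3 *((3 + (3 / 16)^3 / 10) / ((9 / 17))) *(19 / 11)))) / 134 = 79073280 / 176435415671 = 0.00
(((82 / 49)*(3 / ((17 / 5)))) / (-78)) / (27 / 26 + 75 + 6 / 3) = -410 / 1690157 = -0.00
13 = 13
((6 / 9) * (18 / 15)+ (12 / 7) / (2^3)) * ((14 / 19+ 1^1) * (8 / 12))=781 / 665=1.17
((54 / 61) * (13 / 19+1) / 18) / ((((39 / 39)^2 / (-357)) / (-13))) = 445536 / 1159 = 384.41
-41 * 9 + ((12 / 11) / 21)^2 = -2187785 / 5929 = -369.00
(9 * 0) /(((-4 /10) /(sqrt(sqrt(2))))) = 0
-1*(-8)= 8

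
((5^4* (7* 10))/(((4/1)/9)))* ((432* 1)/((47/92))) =3912300000/47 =83240425.53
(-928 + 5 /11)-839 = -19432 /11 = -1766.55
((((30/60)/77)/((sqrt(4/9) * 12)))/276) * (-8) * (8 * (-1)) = 1/5313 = 0.00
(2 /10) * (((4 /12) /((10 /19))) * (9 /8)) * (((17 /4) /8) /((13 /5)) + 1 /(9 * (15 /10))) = 59413 /1497600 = 0.04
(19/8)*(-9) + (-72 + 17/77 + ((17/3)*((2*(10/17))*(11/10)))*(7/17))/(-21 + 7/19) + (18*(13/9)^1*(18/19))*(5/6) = 18163573/7312074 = 2.48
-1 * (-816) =816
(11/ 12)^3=0.77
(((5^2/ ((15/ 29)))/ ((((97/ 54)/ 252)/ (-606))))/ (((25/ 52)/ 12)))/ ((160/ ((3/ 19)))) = -101212.51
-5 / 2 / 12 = -5 / 24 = -0.21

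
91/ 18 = 5.06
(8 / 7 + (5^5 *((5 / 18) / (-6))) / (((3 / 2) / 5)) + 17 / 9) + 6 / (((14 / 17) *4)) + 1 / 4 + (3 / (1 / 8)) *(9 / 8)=-255235 / 567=-450.15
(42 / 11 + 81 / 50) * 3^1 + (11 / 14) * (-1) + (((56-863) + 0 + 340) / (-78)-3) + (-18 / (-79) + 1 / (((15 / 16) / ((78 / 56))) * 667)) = 148316296267 / 7911853950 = 18.75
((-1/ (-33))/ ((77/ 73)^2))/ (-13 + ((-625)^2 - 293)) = 5329/ 76368644583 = 0.00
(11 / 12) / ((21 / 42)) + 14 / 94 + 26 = 7891 / 282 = 27.98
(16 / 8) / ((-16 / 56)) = -7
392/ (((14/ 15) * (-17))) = -420/ 17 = -24.71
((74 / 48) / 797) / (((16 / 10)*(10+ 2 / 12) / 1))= 185 / 1555744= 0.00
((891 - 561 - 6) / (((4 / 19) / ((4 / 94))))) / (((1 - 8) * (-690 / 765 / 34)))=2668626 / 7567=352.67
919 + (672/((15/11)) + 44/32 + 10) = 56927/40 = 1423.18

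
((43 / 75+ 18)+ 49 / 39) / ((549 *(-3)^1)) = -19334 / 1605825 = -0.01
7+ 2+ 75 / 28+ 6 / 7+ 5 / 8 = 737 / 56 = 13.16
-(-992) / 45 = 992 / 45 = 22.04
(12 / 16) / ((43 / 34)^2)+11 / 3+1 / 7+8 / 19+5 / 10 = 7671841 / 1475502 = 5.20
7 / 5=1.40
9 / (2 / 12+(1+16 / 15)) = 270 / 67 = 4.03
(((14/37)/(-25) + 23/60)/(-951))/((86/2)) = -4087/453912300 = -0.00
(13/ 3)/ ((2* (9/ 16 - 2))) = -104/ 69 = -1.51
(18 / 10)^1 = 9 / 5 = 1.80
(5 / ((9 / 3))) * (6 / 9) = 1.11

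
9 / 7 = 1.29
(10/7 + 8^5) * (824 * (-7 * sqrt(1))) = -189014064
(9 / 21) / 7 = 0.06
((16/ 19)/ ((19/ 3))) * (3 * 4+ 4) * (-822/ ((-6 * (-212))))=-1.37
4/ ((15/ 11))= 2.93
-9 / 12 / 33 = -1 / 44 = -0.02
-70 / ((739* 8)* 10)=-7 / 5912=-0.00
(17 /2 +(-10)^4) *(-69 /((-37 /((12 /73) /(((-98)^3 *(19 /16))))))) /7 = -447948 /1142254141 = -0.00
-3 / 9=-1 / 3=-0.33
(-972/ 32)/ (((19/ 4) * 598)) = -243/ 22724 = -0.01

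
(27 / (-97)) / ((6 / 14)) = -0.65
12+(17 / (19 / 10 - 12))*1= 1042 / 101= 10.32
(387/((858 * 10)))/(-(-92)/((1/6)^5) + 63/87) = 1247/19778224180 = 0.00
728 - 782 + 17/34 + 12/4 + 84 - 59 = -51/2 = -25.50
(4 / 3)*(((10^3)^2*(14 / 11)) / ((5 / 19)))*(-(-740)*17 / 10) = 267702400000 / 33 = 8112193939.39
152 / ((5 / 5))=152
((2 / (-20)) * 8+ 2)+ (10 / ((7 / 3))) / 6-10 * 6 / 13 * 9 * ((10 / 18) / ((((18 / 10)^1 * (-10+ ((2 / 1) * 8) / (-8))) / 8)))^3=550385111 / 241805655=2.28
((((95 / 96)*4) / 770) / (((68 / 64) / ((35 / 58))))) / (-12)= -95 / 390456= -0.00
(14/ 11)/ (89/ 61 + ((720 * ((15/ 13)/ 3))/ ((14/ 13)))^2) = 41846/ 2174087971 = 0.00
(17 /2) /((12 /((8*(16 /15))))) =272 /45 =6.04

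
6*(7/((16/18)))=47.25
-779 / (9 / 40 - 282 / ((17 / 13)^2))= 9005240 / 1903719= 4.73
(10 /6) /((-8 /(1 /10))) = -1 /48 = -0.02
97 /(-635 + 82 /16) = -776 /5039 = -0.15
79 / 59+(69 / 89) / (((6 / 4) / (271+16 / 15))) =11181299 / 78765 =141.96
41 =41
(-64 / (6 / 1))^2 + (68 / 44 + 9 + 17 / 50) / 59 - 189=-21914767 / 292050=-75.04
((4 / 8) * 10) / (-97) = -5 / 97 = -0.05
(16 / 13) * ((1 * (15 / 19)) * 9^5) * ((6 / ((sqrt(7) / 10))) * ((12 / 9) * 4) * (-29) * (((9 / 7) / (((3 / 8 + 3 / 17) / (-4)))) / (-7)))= -8585229533184 * sqrt(7) / 84721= -268108052.23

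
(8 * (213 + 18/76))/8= 8103/38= 213.24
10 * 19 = 190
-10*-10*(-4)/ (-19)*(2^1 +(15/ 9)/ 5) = 2800/ 57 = 49.12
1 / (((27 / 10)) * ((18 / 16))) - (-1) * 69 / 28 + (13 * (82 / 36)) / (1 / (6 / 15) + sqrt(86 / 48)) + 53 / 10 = 15.81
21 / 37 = 0.57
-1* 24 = -24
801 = 801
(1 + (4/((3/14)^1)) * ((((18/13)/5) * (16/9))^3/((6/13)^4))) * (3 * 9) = 1521319/1125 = 1352.28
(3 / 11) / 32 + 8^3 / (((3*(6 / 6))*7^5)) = 0.02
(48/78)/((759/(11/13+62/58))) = 5776/3719859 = 0.00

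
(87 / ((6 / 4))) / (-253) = -58 / 253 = -0.23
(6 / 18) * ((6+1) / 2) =7 / 6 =1.17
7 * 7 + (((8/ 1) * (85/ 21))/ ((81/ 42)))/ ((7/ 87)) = 48701/ 189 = 257.68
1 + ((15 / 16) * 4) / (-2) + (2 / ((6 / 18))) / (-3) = -23 / 8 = -2.88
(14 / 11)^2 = 196 / 121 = 1.62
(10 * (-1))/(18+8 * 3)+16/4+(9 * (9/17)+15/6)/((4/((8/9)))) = 5758/1071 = 5.38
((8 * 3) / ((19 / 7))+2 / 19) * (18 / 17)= 180 / 19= 9.47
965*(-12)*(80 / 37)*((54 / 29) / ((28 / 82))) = -1025524800 / 7511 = -136536.39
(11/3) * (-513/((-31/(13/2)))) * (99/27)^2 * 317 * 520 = 27096151940/31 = 874069417.42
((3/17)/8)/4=0.01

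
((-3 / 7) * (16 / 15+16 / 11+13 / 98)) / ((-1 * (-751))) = -42913 / 28335230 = -0.00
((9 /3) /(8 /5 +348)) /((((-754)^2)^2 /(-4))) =-15 /141242963265872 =-0.00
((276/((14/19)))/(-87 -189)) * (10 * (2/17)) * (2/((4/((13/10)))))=-247/238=-1.04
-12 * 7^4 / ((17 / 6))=-172872 / 17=-10168.94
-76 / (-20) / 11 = 19 / 55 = 0.35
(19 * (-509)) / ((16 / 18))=-87039 / 8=-10879.88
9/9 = 1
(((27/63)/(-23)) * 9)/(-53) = 27/8533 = 0.00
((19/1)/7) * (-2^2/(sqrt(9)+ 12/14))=-76/27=-2.81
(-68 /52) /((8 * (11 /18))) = -153 /572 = -0.27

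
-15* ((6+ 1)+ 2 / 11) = -1185 / 11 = -107.73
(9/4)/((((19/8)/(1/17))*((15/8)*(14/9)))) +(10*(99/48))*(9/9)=20.64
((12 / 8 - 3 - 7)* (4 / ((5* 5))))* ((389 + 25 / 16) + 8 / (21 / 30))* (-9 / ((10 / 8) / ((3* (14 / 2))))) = 20665557 / 250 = 82662.23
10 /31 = 0.32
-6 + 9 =3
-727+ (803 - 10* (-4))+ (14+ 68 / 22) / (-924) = 294709 / 2541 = 115.98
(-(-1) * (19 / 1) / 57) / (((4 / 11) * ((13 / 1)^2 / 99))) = 363 / 676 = 0.54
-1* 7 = -7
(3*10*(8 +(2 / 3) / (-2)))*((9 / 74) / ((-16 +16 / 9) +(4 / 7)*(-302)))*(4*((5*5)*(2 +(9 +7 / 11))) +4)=-209373255 / 1197394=-174.86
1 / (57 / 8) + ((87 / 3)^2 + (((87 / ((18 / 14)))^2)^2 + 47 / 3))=32266770565 / 1539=20966062.75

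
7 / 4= 1.75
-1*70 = -70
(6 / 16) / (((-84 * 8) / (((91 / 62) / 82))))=-13 / 1301504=-0.00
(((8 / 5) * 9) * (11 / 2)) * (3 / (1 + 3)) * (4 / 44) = 27 / 5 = 5.40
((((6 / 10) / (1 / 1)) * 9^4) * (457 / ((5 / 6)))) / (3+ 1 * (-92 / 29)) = -1565152794 / 125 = -12521222.35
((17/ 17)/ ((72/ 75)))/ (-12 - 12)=-25/ 576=-0.04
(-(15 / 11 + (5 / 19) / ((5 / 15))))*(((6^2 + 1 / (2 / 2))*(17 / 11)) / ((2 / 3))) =-424575 / 2299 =-184.68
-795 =-795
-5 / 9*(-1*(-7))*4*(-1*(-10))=-1400 / 9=-155.56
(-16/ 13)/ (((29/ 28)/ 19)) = -8512/ 377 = -22.58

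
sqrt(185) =13.60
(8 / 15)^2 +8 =1864 / 225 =8.28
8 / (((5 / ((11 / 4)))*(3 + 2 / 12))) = 132 / 95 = 1.39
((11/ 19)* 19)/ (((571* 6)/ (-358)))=-1.15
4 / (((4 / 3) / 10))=30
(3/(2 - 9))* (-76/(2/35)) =570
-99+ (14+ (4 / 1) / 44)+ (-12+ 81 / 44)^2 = 35425 / 1936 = 18.30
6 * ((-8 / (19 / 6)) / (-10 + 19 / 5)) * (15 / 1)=21600 / 589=36.67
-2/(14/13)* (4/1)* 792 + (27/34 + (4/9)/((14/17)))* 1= -1799921/306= -5882.09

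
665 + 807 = 1472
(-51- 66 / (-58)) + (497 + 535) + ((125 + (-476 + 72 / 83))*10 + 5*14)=-5895194 / 2407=-2449.19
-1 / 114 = -0.01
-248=-248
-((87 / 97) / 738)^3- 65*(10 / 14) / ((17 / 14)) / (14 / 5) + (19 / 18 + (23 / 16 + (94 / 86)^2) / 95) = -7141168052494363121191 / 568012636636730575920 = -12.57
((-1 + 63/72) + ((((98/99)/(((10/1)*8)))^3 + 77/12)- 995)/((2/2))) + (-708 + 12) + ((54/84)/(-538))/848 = -10440864782877126449/6197431673664000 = -1684.71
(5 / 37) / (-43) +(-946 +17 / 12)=-18034045 / 19092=-944.59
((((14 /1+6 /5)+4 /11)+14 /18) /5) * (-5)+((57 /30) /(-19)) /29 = -469261 /28710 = -16.34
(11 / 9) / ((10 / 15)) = 11 / 6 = 1.83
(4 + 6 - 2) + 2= 10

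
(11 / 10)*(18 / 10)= 99 / 50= 1.98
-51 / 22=-2.32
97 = 97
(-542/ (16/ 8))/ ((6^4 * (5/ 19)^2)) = -97831/ 32400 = -3.02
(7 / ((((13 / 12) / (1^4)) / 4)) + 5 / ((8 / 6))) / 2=1539 / 104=14.80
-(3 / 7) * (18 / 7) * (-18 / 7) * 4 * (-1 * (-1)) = 3888 / 343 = 11.34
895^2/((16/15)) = 750960.94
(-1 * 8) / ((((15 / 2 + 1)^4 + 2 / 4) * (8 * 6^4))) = -1 / 6765849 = -0.00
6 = 6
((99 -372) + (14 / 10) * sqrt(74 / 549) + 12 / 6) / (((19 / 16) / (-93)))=403248 / 19 -3472 * sqrt(4514) / 5795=21183.33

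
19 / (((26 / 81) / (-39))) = -4617 / 2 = -2308.50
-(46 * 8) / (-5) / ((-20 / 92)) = -8464 / 25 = -338.56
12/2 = 6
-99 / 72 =-11 / 8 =-1.38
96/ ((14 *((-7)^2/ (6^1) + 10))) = 288/ 763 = 0.38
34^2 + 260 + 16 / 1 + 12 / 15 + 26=7294 / 5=1458.80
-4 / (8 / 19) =-19 / 2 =-9.50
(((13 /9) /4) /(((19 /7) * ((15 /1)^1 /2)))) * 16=728 /2565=0.28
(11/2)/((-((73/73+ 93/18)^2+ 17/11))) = -2178/15671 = -0.14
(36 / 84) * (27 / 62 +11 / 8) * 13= 10.09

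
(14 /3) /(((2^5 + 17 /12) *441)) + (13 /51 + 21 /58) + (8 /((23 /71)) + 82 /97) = 1453687089479 /55572688458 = 26.16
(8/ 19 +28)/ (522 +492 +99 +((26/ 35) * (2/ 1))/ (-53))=1001700/ 39226697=0.03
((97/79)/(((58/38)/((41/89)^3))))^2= 16134436820088409/2608496259222472441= 0.01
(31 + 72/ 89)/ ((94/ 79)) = 223649/ 8366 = 26.73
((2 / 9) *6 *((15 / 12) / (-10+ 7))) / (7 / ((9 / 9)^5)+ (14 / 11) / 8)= -0.08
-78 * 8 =-624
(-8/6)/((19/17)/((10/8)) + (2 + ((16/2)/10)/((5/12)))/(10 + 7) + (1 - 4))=1700/2391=0.71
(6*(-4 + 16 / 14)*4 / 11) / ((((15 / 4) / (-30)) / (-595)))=-326400 / 11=-29672.73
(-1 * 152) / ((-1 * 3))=152 / 3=50.67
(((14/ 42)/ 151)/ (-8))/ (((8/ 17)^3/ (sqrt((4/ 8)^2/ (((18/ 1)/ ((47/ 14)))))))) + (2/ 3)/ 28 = 1/ 42 - 4913*sqrt(329)/ 155860992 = 0.02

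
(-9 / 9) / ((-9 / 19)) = 19 / 9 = 2.11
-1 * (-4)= 4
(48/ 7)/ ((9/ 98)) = 224/ 3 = 74.67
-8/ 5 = -1.60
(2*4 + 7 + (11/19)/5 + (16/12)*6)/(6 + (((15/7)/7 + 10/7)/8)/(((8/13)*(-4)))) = 27546624/7045105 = 3.91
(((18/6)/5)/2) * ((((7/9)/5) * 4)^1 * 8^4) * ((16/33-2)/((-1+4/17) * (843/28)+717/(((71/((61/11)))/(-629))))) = 3875995648/117932325543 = 0.03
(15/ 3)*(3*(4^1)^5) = 15360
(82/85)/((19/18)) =1476/1615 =0.91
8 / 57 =0.14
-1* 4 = -4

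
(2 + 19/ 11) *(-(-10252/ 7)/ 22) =248.13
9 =9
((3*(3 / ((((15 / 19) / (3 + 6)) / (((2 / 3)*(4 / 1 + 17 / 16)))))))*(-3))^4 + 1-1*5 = 2981326469512732481 / 2560000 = 1164580652153.41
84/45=28/15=1.87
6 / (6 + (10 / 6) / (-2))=36 / 31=1.16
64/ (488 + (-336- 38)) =32/ 57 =0.56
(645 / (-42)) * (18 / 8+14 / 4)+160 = 4015 / 56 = 71.70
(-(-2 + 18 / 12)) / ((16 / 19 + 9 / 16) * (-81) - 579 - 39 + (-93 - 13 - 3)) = -152 / 255595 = -0.00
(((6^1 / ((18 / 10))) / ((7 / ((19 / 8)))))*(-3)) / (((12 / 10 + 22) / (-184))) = 10925 / 406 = 26.91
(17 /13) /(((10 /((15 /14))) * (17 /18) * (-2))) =-27 /364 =-0.07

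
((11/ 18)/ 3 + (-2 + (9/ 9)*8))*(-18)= -335/ 3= -111.67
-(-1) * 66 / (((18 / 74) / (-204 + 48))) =-42328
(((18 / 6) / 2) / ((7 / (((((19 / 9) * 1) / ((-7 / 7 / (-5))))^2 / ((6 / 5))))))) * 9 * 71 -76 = 3184723 / 252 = 12637.79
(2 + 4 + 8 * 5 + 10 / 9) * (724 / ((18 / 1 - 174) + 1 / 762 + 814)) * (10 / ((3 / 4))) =3118876160 / 4512573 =691.15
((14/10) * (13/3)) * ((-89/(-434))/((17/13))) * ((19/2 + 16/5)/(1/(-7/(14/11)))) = -21012277/316200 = -66.45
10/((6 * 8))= 5/24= 0.21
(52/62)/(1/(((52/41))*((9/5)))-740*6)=-0.00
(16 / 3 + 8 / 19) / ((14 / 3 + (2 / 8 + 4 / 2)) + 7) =1312 / 3173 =0.41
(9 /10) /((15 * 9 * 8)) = 1 /1200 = 0.00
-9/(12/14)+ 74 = 127/2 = 63.50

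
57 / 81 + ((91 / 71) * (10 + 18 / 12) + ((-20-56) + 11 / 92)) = -10658963 / 176364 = -60.44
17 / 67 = 0.25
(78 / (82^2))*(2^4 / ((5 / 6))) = 1872 / 8405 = 0.22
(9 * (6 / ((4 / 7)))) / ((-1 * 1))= -189 / 2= -94.50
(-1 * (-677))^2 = 458329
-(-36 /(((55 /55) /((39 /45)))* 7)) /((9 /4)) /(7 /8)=1664 /735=2.26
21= 21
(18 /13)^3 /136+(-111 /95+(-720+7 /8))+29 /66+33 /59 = -39751507252709 /55266062280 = -719.28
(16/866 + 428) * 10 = 1853320/433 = 4280.18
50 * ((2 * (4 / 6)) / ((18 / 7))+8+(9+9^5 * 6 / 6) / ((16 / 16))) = 79739800 / 27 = 2953325.93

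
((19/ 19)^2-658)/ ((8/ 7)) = -4599/ 8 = -574.88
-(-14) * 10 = 140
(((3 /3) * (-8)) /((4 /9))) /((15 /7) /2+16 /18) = -2268 /247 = -9.18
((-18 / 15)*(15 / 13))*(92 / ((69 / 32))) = -768 / 13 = -59.08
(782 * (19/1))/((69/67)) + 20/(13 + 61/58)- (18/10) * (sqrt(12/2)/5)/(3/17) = 7055662/489- 51 * sqrt(6)/25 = 14423.76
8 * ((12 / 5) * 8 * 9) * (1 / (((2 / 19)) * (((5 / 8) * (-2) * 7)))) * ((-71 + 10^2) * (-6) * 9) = 411319296 / 175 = 2350395.98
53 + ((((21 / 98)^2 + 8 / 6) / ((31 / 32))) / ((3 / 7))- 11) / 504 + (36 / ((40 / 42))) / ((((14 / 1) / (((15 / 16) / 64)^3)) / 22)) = 6999954446418373 / 132112120283136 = 52.98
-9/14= -0.64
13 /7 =1.86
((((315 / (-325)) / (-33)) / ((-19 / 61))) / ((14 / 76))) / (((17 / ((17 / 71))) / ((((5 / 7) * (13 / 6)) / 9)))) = -61 / 49203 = -0.00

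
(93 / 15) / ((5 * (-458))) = -31 / 11450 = -0.00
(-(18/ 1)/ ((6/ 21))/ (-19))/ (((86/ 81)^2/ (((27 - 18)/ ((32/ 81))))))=67.01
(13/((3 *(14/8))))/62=26/651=0.04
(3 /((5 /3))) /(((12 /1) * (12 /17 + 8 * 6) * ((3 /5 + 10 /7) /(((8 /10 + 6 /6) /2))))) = 357 /261280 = 0.00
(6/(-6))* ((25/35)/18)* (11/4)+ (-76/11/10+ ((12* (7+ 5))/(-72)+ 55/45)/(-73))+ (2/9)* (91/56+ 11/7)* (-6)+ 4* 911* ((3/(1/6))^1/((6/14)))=309691589299/2023560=153042.95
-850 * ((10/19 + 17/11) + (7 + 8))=-3032800/209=-14511.00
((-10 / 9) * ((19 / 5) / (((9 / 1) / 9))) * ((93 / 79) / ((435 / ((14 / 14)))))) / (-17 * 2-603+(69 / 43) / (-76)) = 3849704 / 214621624575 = 0.00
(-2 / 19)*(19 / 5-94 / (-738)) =-14492 / 35055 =-0.41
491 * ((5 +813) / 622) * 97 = 19479443 / 311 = 62634.86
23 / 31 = 0.74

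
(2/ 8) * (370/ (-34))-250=-17185/ 68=-252.72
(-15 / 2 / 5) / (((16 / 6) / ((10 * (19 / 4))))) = -855 / 32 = -26.72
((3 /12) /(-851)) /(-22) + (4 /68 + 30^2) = 1145861305 /1273096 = 900.06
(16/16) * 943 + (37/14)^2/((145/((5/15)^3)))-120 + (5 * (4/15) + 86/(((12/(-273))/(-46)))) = 69692377969/767340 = 90823.34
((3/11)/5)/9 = 1/165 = 0.01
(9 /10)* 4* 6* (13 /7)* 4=5616 /35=160.46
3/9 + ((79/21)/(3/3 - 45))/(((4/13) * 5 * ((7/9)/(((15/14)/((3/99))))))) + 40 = 1244909/32928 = 37.81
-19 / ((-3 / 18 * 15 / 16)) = 608 / 5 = 121.60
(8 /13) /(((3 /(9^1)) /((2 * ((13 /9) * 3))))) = 16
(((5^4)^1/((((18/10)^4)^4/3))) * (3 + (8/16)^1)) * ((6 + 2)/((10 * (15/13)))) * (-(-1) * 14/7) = 1388549804687500/1853020188851841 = 0.75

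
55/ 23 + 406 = 9393/ 23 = 408.39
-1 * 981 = -981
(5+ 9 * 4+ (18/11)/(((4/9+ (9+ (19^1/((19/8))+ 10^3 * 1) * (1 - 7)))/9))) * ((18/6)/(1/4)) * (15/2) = 2205813510/597817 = 3689.78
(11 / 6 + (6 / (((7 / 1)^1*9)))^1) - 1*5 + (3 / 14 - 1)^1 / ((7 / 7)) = -27 / 7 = -3.86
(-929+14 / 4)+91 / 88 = -81353 / 88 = -924.47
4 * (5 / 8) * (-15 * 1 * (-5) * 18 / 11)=3375 / 11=306.82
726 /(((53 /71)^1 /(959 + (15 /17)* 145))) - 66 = 952407522 /901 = 1057056.07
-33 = -33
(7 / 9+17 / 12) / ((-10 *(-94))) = 79 / 33840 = 0.00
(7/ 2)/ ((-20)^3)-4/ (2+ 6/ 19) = -304077/ 176000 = -1.73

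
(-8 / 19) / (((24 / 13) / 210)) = -47.89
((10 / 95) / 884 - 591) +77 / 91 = -4956111 / 8398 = -590.15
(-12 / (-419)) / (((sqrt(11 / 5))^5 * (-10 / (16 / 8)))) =-60 * sqrt(55) / 557689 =-0.00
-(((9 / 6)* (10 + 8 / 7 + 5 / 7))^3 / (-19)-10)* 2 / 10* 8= 15959609 / 32585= 489.78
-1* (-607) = 607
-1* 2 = -2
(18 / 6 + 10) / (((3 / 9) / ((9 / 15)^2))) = 351 / 25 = 14.04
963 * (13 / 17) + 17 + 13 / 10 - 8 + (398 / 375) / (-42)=199925309 / 267750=746.69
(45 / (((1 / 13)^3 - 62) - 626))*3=-19773 / 100769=-0.20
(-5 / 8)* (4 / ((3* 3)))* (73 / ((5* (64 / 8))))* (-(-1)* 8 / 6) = -73 / 108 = -0.68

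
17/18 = 0.94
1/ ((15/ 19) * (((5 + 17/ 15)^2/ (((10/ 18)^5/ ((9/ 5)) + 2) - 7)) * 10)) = -12547505/ 749686104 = -0.02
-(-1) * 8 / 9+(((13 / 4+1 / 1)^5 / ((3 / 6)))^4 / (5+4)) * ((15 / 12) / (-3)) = -20321157033231265542241349 / 7421703487488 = -2738071800832.52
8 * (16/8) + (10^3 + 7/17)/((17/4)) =72652/289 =251.39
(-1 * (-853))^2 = 727609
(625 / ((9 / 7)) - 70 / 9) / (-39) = -1435 / 117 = -12.26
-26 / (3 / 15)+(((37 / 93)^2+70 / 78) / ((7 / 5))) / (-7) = -130.11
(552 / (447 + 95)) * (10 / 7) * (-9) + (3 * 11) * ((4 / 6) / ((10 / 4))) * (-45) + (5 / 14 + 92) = -1201701 / 3794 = -316.74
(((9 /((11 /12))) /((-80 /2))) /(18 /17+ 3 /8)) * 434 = -265608 /3575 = -74.30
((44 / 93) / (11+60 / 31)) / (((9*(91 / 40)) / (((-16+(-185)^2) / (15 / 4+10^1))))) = 23168 / 5213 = 4.44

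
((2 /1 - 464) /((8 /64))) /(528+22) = -168 /25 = -6.72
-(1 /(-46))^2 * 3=-3 /2116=-0.00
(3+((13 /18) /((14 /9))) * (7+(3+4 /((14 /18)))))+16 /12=3341 /294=11.36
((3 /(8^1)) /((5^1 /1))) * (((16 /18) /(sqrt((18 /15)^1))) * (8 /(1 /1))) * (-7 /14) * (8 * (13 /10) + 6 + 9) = -254 * sqrt(30) /225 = -6.18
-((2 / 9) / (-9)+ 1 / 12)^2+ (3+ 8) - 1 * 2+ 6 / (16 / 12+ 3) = 10.38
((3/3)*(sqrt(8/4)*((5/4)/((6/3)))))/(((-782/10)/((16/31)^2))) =-800*sqrt(2)/375751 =-0.00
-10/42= -5/21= -0.24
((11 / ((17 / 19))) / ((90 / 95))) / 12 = 3971 / 3672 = 1.08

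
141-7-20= 114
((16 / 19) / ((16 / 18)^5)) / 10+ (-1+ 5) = 1615529 / 389120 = 4.15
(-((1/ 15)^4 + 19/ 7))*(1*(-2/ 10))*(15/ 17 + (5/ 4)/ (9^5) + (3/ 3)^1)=1.02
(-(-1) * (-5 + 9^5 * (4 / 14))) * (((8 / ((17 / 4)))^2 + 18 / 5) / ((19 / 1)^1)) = 1218646286 / 192185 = 6341.01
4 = 4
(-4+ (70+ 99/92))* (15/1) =92565/92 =1006.14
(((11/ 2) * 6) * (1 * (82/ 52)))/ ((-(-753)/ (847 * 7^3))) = 131024971/ 6526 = 20077.38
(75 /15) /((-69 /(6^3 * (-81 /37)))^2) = 170061120 /724201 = 234.83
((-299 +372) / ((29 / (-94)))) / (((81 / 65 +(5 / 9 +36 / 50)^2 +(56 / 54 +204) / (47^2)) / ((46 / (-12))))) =305.81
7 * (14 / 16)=49 / 8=6.12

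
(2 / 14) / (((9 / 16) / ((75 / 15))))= 80 / 63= 1.27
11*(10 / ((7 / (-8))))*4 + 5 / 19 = -66845 / 133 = -502.59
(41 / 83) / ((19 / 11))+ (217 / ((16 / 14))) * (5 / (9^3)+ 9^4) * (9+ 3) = 5728718733074 / 383211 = 14949254.41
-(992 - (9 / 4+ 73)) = -3667 / 4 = -916.75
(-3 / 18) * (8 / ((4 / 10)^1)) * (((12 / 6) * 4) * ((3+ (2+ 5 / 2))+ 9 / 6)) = -240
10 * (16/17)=160/17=9.41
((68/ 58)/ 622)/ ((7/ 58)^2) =1972/ 15239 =0.13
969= 969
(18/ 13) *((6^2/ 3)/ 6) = 36/ 13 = 2.77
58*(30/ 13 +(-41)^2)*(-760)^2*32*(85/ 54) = 997013288704000/ 351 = 2840493700011.40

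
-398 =-398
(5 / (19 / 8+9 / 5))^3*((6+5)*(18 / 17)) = 1584000000 / 79176871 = 20.01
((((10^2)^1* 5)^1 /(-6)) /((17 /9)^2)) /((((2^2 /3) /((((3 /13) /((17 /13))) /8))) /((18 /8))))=-273375 /314432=-0.87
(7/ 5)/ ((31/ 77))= 539/ 155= 3.48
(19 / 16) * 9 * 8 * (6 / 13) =513 / 13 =39.46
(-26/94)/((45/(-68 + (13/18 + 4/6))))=15587/38070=0.41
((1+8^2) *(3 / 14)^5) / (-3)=-5265 / 537824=-0.01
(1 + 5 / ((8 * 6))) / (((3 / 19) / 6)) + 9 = 1223 / 24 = 50.96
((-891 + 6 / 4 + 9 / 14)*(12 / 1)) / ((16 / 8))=-37332 / 7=-5333.14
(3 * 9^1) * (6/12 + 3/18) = 18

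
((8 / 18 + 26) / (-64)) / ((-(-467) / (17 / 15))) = -2023 / 2017440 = -0.00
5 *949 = 4745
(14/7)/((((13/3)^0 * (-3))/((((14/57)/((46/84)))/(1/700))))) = -274400/1311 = -209.31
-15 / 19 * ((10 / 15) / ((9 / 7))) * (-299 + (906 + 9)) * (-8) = 344960 / 171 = 2017.31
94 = 94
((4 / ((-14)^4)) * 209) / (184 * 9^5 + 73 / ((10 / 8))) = 0.00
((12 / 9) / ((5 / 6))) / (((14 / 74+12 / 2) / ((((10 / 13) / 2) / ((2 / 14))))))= 2072 / 2977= 0.70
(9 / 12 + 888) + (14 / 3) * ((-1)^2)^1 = 10721 / 12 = 893.42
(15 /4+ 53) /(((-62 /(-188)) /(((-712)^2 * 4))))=10817171072 /31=348941002.32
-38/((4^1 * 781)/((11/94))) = -19/13348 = -0.00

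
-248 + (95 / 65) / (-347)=-1118747 / 4511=-248.00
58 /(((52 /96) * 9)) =464 /39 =11.90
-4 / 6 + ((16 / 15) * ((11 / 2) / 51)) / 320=-20389 / 30600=-0.67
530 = 530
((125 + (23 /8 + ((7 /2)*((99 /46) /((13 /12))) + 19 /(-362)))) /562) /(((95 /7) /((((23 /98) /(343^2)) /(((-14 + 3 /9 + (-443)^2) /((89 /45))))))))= 21197041 /59663915037900438720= 0.00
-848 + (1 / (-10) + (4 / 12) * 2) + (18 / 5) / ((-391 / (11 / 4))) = -994069 / 1173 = -847.46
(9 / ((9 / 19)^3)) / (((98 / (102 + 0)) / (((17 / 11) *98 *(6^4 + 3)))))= 1716629366 / 99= 17339690.57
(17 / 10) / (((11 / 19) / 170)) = 5491 / 11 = 499.18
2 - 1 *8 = -6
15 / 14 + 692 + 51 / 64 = 693.87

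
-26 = -26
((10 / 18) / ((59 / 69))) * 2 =230 / 177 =1.30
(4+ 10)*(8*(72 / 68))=2016 / 17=118.59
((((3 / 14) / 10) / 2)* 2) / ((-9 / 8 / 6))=-4 / 35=-0.11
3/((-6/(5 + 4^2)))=-21/2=-10.50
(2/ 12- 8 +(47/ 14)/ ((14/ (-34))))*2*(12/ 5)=-3760/ 49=-76.73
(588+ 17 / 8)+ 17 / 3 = 14299 / 24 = 595.79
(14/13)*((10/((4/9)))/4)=315/52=6.06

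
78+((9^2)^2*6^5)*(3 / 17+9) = 7958861742 / 17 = 468168337.76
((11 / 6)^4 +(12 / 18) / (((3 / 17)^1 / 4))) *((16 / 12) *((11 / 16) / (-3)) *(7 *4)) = -2635325 / 11664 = -225.94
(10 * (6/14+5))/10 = 38/7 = 5.43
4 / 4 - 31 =-30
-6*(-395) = 2370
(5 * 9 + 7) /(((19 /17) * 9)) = 884 /171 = 5.17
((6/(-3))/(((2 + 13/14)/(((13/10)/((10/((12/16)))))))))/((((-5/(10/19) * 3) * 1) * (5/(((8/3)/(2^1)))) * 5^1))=182/1460625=0.00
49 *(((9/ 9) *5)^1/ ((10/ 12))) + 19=313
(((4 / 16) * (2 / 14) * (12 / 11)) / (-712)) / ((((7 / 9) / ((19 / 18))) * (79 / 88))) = -57 / 689038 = -0.00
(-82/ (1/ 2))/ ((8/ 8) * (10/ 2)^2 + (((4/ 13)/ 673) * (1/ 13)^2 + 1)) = -121243642/ 19221555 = -6.31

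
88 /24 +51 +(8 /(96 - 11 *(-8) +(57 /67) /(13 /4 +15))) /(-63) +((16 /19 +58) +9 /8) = 247035640655 /2155011768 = 114.63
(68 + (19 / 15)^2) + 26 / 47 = 741917 / 10575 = 70.16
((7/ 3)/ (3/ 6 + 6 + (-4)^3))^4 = 38416/ 14166950625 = 0.00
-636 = -636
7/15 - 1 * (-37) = 562/15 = 37.47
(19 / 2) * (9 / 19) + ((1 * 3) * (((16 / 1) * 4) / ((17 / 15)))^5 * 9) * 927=40815926496473578713 / 2839714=14373252551656.11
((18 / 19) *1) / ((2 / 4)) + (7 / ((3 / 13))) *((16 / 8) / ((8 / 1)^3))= 29377 / 14592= 2.01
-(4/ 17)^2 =-16/ 289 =-0.06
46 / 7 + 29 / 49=351 / 49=7.16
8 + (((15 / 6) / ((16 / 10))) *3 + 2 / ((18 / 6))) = 13.35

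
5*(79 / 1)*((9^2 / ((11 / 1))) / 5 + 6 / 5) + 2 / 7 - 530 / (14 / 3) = 72568 / 77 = 942.44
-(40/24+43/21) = -26/7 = -3.71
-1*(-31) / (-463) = -31 / 463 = -0.07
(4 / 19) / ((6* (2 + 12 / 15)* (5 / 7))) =1 / 57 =0.02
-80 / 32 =-5 / 2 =-2.50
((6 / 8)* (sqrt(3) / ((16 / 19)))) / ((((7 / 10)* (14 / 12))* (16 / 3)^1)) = 2565* sqrt(3) / 12544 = 0.35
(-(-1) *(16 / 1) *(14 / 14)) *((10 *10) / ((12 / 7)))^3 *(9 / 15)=17150000 / 9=1905555.56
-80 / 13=-6.15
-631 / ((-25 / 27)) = 17037 / 25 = 681.48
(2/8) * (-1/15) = -1/60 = -0.02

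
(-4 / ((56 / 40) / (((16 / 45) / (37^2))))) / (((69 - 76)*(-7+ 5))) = -0.00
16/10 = 8/5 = 1.60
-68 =-68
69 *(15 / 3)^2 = 1725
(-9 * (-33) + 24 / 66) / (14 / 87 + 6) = 284577 / 5896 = 48.27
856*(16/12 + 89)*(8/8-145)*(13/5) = -144753024/5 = -28950604.80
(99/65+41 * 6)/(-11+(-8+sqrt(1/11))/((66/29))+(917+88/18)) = 96855651288/355054864031 - 277149114 * sqrt(11)/23078566162015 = 0.27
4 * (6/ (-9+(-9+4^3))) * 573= 6876/ 23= 298.96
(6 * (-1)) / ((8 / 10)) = -15 / 2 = -7.50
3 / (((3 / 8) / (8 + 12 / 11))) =72.73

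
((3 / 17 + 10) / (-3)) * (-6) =346 / 17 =20.35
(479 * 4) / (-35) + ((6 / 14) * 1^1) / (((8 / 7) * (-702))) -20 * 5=-10138787 / 65520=-154.74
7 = 7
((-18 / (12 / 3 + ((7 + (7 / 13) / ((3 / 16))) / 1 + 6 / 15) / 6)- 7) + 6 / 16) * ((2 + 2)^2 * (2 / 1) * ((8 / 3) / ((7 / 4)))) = -66902912 / 140343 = -476.71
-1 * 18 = -18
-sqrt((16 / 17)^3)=-64 * sqrt(17) / 289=-0.91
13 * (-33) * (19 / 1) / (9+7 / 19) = -154869 / 178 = -870.05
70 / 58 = 35 / 29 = 1.21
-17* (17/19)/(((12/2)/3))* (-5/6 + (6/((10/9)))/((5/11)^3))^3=-2773040753376879697/2003906250000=-1383817.61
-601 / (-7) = 601 / 7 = 85.86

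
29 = 29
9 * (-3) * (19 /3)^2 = -1083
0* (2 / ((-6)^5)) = 0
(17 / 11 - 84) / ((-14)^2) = -0.42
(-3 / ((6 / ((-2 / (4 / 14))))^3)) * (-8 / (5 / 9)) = -343 / 5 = -68.60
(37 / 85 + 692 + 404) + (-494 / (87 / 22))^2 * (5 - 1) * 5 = 201498228893 / 643365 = 313194.27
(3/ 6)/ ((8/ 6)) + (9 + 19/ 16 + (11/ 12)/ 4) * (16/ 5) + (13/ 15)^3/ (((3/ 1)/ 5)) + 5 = 644651/ 16200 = 39.79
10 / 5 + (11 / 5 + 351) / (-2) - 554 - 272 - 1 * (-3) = -4988 / 5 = -997.60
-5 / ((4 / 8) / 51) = -510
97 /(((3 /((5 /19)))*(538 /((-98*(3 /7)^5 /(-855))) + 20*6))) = 873 /33320699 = 0.00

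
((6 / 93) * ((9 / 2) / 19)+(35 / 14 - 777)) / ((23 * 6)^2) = -0.04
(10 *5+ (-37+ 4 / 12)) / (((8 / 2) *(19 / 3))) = 10 / 19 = 0.53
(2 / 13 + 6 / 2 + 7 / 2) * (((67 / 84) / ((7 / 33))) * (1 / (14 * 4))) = 127501 / 285376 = 0.45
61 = 61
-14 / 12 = -7 / 6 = -1.17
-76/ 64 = -19/ 16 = -1.19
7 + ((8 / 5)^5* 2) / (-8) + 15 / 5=23058 / 3125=7.38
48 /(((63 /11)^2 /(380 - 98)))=181984 /441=412.66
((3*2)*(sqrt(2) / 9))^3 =0.84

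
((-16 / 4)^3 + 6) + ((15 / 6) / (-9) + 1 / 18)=-524 / 9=-58.22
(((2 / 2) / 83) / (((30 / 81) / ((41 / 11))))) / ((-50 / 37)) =-0.09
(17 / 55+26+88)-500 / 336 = 521233 / 4620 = 112.82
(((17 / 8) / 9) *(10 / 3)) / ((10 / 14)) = 1.10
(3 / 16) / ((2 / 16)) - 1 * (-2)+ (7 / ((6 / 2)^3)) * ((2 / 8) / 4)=3.52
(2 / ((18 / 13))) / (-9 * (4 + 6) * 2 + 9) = -13 / 1539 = -0.01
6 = 6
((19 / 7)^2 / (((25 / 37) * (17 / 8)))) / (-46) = -0.11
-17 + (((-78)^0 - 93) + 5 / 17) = -1848 / 17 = -108.71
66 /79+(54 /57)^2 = 49422 /28519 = 1.73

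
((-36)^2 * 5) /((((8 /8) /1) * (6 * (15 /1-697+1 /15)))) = -16200 /10229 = -1.58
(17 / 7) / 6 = 17 / 42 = 0.40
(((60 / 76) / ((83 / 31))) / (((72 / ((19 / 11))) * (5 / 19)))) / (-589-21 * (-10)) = -589 / 8304648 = -0.00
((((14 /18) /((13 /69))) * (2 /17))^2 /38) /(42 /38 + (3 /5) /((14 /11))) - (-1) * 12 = 12.00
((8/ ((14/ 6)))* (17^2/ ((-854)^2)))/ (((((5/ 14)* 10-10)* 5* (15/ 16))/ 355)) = -656608/ 41024025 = -0.02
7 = 7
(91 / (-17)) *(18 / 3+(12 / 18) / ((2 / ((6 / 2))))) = -637 / 17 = -37.47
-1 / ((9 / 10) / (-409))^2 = -16728100 / 81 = -206519.75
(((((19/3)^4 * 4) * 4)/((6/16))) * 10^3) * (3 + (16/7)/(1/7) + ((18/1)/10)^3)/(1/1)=414224777216/243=1704628712.82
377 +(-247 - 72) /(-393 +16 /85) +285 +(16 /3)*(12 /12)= 66926123 /100167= 668.15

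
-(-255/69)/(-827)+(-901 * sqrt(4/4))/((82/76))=-651244483/779861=-835.08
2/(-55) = -2/55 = -0.04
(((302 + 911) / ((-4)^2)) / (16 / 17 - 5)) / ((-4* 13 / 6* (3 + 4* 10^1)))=20621 / 411424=0.05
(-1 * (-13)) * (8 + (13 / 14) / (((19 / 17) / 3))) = 36283 / 266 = 136.40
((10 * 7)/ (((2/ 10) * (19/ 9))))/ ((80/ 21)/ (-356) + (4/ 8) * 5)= 2354940/ 35359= 66.60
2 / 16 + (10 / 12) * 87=581 / 8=72.62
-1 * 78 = -78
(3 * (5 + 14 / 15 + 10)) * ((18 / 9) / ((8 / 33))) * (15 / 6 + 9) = 181401 / 40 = 4535.02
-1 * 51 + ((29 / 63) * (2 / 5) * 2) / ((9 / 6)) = -47963 / 945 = -50.75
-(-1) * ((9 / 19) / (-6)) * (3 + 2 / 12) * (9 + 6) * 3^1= -45 / 4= -11.25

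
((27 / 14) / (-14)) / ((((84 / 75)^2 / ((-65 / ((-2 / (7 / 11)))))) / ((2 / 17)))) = -1096875 / 4105024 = -0.27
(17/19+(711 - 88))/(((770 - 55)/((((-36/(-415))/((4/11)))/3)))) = 35562/512525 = 0.07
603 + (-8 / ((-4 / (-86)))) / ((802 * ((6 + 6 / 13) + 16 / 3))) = 55613013 / 92230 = 602.98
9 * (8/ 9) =8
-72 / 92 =-18 / 23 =-0.78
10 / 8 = 5 / 4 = 1.25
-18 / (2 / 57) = -513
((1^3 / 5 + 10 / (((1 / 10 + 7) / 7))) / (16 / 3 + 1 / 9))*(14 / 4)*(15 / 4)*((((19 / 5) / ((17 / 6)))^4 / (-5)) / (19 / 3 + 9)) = -1.02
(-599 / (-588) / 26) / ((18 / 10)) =2995 / 137592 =0.02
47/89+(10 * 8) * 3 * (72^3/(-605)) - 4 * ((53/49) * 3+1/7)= -78138129297/527681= -148078.35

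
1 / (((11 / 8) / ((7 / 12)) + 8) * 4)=7 / 290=0.02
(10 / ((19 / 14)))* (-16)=-2240 / 19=-117.89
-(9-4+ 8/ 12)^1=-17/ 3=-5.67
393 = 393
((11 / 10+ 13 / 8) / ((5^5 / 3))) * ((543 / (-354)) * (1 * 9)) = -532683 / 14750000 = -0.04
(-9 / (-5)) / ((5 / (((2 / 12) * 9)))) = 27 / 50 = 0.54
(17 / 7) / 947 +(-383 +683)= 1988717 / 6629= 300.00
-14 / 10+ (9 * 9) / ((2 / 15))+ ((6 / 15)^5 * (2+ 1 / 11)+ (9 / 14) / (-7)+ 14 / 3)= 3085924442 / 5053125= 610.70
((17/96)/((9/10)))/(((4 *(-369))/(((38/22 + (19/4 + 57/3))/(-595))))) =1121/196390656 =0.00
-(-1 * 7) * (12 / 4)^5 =1701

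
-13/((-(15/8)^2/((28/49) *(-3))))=-3328/525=-6.34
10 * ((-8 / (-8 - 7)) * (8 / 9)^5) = 524288 / 177147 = 2.96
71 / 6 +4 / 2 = 83 / 6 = 13.83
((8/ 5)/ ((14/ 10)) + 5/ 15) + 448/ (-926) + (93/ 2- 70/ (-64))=15116897/ 311136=48.59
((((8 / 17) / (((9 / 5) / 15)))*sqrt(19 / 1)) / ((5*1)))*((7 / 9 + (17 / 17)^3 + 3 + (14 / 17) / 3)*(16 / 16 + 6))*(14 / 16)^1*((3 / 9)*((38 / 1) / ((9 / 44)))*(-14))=-4433124080*sqrt(19) / 210681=-91719.42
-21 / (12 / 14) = -49 / 2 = -24.50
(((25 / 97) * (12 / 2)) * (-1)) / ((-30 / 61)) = 305 / 97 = 3.14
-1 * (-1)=1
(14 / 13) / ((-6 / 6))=-14 / 13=-1.08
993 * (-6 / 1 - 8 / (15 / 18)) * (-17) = 1316718 / 5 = 263343.60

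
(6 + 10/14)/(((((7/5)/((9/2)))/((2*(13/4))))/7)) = 27495/28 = 981.96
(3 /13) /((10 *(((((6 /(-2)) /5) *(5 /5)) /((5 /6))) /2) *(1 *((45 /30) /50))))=-2.14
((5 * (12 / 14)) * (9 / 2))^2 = 18225 / 49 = 371.94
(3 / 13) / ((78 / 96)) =48 / 169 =0.28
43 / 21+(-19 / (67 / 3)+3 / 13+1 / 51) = 150006 / 103649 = 1.45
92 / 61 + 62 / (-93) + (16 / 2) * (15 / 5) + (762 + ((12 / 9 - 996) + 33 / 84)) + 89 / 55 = -58002529 / 281820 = -205.81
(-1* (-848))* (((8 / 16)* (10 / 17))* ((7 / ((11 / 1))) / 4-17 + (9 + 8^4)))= 1019634.97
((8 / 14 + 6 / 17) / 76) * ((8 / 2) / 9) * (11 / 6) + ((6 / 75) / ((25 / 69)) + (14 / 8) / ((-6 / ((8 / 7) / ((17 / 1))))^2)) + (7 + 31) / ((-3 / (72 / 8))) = -73793391863 / 648624375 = -113.77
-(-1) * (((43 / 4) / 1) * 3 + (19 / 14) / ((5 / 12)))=4971 / 140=35.51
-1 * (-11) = 11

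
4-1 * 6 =-2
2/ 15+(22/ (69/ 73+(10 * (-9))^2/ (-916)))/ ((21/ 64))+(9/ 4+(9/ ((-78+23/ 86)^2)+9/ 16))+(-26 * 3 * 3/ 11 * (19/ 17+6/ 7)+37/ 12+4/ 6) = -289959476755781993/ 6619856370850800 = -43.80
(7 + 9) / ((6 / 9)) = 24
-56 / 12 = -14 / 3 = -4.67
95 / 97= 0.98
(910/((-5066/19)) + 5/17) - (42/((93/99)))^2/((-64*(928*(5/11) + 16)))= -81660038359/26795816704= -3.05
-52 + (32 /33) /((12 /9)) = -564 /11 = -51.27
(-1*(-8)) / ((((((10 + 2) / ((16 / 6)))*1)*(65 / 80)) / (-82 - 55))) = -35072 / 117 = -299.76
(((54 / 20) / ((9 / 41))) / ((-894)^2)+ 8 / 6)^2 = 1402014660489 / 788615041600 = 1.78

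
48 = 48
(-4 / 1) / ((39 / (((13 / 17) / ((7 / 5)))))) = -20 / 357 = -0.06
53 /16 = 3.31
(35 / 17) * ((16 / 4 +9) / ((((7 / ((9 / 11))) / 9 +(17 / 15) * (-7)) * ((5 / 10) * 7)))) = -26325 / 24038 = -1.10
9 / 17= 0.53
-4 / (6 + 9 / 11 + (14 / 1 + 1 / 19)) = -418 / 2181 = -0.19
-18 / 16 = -9 / 8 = -1.12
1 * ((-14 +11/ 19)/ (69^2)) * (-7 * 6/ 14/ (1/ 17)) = 1445/ 10051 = 0.14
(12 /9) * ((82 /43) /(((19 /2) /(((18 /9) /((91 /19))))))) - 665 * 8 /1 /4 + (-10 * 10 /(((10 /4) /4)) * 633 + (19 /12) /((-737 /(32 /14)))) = -887744163770 /8651643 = -102609.89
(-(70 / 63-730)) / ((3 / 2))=13120 / 27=485.93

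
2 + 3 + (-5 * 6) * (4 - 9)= 155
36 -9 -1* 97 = -70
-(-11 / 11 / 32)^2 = -1 / 1024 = -0.00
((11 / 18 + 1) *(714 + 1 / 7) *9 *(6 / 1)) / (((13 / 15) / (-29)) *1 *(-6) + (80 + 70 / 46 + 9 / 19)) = 27558262245 / 36449014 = 756.08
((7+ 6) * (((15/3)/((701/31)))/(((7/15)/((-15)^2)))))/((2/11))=74806875/9814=7622.47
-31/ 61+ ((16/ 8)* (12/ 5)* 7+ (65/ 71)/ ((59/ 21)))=42695902/ 1277645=33.42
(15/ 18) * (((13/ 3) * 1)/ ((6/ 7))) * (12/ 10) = 91/ 18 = 5.06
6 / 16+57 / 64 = 81 / 64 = 1.27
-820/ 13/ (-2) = 31.54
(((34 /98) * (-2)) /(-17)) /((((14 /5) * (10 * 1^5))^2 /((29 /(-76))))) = -29 /1459808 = -0.00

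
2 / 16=1 / 8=0.12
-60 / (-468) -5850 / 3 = -1949.87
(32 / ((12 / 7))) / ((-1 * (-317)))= 56 / 951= 0.06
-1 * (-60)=60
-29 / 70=-0.41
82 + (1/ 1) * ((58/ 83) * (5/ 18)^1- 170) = -65591/ 747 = -87.81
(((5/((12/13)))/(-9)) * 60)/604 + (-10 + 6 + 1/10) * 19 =-2015663/27180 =-74.16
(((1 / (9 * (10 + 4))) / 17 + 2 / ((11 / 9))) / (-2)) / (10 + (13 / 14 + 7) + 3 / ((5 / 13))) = -192835 / 6062166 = -0.03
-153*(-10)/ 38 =765/ 19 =40.26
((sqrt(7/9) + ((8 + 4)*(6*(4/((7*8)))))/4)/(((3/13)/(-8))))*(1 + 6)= -312 -728*sqrt(7)/9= -526.01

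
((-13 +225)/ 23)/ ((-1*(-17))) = 212/ 391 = 0.54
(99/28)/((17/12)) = 297/119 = 2.50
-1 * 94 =-94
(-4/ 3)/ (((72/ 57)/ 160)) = -1520/ 9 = -168.89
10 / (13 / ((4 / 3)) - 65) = -0.18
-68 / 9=-7.56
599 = 599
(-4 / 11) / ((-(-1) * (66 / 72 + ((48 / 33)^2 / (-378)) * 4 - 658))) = 33264 / 60109403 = 0.00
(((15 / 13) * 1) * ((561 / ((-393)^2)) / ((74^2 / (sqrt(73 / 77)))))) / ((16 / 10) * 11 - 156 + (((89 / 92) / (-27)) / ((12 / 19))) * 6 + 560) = 527850 * sqrt(5621) / 22371178164735491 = 0.00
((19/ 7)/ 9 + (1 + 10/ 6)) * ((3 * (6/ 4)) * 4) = 374/ 7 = 53.43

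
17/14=1.21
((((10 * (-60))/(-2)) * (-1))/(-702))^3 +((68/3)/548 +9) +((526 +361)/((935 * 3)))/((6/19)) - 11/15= 3851829291019/410317234470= 9.39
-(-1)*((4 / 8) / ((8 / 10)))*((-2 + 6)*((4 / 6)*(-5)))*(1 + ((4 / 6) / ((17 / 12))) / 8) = -8.82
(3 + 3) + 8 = 14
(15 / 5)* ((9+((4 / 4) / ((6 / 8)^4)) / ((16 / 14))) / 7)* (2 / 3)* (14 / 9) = 3812 / 729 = 5.23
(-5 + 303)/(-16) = -149/8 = -18.62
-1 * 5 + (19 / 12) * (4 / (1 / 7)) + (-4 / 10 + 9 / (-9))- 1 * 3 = 524 / 15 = 34.93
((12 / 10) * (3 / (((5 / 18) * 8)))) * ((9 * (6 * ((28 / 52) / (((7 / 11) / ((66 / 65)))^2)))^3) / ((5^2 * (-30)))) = -1921408721225838675072 / 177604652584912109375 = -10.82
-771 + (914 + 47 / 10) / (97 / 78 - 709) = -213173568 / 276025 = -772.30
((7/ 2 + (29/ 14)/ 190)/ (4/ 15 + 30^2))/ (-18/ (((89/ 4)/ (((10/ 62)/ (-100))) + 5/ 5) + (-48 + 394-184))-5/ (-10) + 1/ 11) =21881277/ 3322883704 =0.01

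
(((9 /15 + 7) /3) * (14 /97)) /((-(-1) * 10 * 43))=266 /312825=0.00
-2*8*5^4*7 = -70000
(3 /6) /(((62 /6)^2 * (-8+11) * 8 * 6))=1 /30752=0.00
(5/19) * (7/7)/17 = 5/323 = 0.02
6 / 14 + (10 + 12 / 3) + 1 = 108 / 7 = 15.43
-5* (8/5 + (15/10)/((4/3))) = -109/8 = -13.62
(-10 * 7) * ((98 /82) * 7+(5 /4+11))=-118335 /82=-1443.11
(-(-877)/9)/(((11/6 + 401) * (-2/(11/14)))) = -9647/101514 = -0.10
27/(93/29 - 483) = -87/1546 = -0.06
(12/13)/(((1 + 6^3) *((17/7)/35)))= 420/6851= 0.06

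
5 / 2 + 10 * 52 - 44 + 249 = 1455 / 2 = 727.50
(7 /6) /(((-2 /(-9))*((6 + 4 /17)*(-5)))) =-357 /2120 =-0.17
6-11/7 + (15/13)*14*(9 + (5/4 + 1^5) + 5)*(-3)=-10963/14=-783.07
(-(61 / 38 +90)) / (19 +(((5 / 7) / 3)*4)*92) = -73101 / 85082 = -0.86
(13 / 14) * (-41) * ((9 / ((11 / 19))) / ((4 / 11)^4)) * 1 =-121311333 / 3584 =-33848.03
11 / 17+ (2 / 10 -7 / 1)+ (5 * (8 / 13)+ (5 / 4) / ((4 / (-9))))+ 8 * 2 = 178771 / 17680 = 10.11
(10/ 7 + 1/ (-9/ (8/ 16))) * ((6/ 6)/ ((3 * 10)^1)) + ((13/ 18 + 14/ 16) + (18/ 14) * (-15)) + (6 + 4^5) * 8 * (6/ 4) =93308221/ 7560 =12342.36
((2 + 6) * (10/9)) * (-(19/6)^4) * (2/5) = -260642/729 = -357.53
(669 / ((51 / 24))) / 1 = 5352 / 17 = 314.82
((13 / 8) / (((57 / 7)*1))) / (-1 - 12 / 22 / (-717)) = -0.20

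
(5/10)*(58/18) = 29/18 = 1.61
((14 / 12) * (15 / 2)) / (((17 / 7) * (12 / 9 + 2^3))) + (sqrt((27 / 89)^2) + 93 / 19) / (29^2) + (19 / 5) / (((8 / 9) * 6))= 1068309057 / 967049080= 1.10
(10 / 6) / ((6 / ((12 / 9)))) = 10 / 27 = 0.37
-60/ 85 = -12/ 17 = -0.71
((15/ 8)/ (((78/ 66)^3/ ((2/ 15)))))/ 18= 1331/ 158184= 0.01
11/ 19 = 0.58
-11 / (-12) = 11 / 12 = 0.92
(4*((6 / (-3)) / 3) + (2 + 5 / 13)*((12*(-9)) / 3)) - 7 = -3725 / 39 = -95.51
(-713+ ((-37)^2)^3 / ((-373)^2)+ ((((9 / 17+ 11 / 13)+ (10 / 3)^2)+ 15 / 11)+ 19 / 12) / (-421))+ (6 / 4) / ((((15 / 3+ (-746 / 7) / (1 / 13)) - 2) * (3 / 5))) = 879417905865369795631 / 49605286251966588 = 17728.31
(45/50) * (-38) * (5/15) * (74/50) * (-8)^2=-134976/125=-1079.81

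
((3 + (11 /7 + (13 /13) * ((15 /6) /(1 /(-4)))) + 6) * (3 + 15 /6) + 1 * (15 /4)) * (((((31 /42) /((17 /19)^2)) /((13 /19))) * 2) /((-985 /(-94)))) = 1928757659 /1087989630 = 1.77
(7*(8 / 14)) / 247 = 4 / 247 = 0.02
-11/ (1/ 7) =-77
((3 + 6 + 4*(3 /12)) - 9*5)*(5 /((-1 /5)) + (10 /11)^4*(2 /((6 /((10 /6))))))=113547875 /131769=861.72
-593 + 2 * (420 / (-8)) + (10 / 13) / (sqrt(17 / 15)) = -697.28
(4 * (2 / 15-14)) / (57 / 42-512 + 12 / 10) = 11648 / 106983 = 0.11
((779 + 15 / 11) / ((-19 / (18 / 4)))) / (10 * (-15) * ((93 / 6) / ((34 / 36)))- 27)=72964 / 982509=0.07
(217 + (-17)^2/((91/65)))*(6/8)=2223/7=317.57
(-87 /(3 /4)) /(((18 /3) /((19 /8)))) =-551 /12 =-45.92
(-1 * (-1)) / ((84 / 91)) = 13 / 12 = 1.08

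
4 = 4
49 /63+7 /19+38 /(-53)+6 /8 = 42749 /36252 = 1.18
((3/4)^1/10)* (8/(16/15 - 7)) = -9/89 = -0.10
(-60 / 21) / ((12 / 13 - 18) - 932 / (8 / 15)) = 520 / 321153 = 0.00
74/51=1.45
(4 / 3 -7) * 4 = -68 / 3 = -22.67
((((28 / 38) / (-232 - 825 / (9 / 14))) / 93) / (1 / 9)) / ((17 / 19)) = -0.00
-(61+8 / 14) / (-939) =431 / 6573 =0.07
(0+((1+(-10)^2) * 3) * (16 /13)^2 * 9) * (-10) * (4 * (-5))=139622400 /169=826168.05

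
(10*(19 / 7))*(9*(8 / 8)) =1710 / 7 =244.29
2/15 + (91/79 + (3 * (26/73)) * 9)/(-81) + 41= 95761948/2335635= 41.00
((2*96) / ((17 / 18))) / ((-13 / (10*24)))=-829440 / 221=-3753.12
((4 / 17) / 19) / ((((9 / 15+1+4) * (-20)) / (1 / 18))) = -0.00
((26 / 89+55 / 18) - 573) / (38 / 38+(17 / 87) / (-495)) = -4366709655 / 7662544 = -569.88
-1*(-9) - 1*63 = -54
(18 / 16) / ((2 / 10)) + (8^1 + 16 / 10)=609 / 40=15.22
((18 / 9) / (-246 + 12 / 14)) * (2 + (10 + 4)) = -56 / 429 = -0.13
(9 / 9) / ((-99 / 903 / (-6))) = 602 / 11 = 54.73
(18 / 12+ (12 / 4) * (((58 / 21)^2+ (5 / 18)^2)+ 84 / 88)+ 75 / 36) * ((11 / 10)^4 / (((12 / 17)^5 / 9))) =2222.78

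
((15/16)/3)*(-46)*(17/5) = -391/8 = -48.88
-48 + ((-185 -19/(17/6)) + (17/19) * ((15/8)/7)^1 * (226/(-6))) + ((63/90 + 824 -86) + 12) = 45397883/90440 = 501.97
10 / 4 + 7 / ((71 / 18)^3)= 1871203 / 715822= 2.61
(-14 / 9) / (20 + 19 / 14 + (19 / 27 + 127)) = -588 / 56345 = -0.01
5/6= 0.83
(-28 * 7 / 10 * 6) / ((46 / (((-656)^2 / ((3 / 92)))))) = -168691712 / 5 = -33738342.40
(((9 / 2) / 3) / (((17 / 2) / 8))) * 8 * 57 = 643.76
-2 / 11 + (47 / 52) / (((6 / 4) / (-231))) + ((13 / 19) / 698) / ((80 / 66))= -10572670293 / 75858640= -139.37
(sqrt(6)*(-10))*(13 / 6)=-65*sqrt(6) / 3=-53.07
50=50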